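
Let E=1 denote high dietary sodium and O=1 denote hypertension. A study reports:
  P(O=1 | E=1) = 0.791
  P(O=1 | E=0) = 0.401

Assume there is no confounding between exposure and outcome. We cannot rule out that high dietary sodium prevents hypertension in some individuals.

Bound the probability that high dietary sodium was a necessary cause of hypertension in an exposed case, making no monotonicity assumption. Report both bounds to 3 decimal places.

0.493 ≤ PN ≤ 0.757

Let p₁ = 0.791, p₀ = 0.401.
Under exogeneity alone the bounds on PN are max{0,(p₁−p₀)/p₁} ≤ PN ≤ min{1,(1−p₀)/p₁}.
  lower = (p₁ − p₀)/p₁ = 0.39 / 0.791 ≈ 0.4930
  upper = min{1, (1 − p₀)/p₁} = 0.599 / 0.791 ≈ 0.7573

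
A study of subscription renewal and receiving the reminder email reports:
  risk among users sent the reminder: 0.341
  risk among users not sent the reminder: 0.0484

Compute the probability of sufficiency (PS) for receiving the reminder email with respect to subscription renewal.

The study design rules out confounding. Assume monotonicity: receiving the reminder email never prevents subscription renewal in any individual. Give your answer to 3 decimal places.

PS ≈ 0.307

Let p₁ = 0.341, p₀ = 0.0484.
Under exogeneity and monotonicity, PS = (p₁ − p₀) / (1 − p₀).
PS = (0.341 − 0.0484) / (1 − 0.0484) = 0.2926 / 0.9516 ≈ 0.3075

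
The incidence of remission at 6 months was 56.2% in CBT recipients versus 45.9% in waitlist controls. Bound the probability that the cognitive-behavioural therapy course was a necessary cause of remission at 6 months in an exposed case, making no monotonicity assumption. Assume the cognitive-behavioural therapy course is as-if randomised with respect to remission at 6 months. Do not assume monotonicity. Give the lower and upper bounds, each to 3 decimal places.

p₁ = 0.562, p₀ = 0.459.
Under exogeneity alone the bounds on PN are max{0,(p₁−p₀)/p₁} ≤ PN ≤ min{1,(1−p₀)/p₁}.
  lower = (p₁ − p₀)/p₁ = 0.103 / 0.562 ≈ 0.1833
  upper = min{1, (1 − p₀)/p₁} = 0.541 / 0.562 ≈ 0.9626

0.183 ≤ PN ≤ 0.963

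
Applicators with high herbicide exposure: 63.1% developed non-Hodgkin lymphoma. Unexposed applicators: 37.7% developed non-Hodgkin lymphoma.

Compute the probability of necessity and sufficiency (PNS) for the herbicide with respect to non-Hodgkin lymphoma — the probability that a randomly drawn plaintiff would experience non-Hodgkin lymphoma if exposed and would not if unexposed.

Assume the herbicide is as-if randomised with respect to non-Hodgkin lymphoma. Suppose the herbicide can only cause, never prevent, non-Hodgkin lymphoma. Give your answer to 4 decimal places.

PNS ≈ 0.2540

p₁ = 0.631, p₀ = 0.377.
Under exogeneity and monotonicity, PNS = p₁ − p₀.
PNS = 0.631 − 0.377 = 0.254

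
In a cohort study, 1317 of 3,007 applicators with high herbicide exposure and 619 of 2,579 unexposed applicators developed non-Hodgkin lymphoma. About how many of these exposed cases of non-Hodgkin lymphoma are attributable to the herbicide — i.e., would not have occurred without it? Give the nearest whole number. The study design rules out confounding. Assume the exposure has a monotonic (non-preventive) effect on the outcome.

p₁ = P(outcome | exposed) = 1317/3007 = 0.43798
p₀ = P(outcome | unexposed) = 619/2579 = 0.24002
PN = (p₁ − p₀)/p₁ = (0.43798 − 0.24002) / 0.43798 ≈ 0.45199.
Attributable cases ≈ PN × (exposed cases) = 0.45199 × 1317 ≈ 595.27.

about 595 cases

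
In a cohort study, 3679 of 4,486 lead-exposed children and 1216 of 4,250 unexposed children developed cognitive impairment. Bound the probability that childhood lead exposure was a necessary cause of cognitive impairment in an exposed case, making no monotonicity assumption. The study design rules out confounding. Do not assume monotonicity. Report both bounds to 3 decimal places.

0.651 ≤ PN ≤ 0.870

p₁ = P(outcome | exposed) = 3679/4486 = 0.82011
p₀ = P(outcome | unexposed) = 1216/4250 = 0.28612
Under exogeneity alone the bounds on PN are max{0,(p₁−p₀)/p₁} ≤ PN ≤ min{1,(1−p₀)/p₁}.
  lower = (p₁ − p₀)/p₁ = 0.53399 / 0.82011 ≈ 0.6511
  upper = min{1, (1 − p₀)/p₁} = 0.71388 / 0.82011 ≈ 0.8705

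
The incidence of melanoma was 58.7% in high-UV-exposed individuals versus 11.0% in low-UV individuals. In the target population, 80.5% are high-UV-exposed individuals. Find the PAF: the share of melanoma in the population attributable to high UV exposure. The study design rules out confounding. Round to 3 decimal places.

p₁ = 0.587, p₀ = 0.11.
Overall risk P(Y=1) = π·p₁ + (1−π)·p₀ = 0.805×0.587 + 0.195×0.11 = 0.49399.
Under exogeneity, PAF = [P(Y=1) − p₀] / P(Y=1).
PAF = (0.49399 − 0.11) / 0.49399 ≈ 0.7773

PAF ≈ 0.777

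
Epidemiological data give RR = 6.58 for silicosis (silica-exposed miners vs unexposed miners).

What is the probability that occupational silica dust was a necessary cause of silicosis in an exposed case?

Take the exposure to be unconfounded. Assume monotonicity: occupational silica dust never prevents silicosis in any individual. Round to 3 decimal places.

Under exogeneity and monotonicity, PN = (RR − 1) / RR = 1 − 1/RR.
PN = (6.58 − 1) / 6.58 = 5.58 / 6.58 ≈ 0.8480

PN ≈ 0.848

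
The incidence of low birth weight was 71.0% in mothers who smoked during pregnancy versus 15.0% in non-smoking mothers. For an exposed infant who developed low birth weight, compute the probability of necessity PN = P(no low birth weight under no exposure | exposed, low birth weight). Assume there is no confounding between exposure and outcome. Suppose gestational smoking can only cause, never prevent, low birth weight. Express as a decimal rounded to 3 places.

PN ≈ 0.789

p₁ = 0.71, p₀ = 0.15.
Under exogeneity and monotonicity, PN = (p₁ − p₀) / p₁.
PN = (0.71 − 0.15) / 0.71 = 0.56 / 0.71 ≈ 0.7887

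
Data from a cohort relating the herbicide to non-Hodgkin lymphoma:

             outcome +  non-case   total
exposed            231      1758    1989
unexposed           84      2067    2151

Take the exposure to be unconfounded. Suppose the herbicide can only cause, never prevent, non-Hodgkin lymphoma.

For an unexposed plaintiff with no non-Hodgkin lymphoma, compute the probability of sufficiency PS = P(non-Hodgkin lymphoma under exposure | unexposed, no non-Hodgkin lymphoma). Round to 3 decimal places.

PS ≈ 0.080

p₁ = P(outcome | exposed) = 231/1989 = 0.11614
p₀ = P(outcome | unexposed) = 84/2151 = 0.039052
Under exogeneity and monotonicity, PS = (p₁ − p₀) / (1 − p₀).
PS = (0.11614 − 0.039052) / (1 − 0.039052) = 0.077087 / 0.96095 ≈ 0.0802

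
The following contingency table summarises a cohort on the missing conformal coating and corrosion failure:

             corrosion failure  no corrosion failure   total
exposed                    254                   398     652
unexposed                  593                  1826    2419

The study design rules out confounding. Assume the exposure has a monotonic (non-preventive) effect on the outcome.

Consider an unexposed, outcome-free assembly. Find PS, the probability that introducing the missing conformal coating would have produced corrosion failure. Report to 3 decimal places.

p₁ = P(outcome | exposed) = 254/652 = 0.38957
p₀ = P(outcome | unexposed) = 593/2419 = 0.24514
Under exogeneity and monotonicity, PS = (p₁ − p₀) / (1 − p₀).
PS = (0.38957 − 0.24514) / (1 − 0.24514) = 0.14443 / 0.75486 ≈ 0.1913

PS ≈ 0.191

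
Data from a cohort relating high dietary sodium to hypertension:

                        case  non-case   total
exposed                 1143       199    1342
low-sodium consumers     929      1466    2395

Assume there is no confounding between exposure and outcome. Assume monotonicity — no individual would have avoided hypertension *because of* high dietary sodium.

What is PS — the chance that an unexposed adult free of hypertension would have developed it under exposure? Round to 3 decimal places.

p₁ = P(outcome | exposed) = 1143/1342 = 0.85171
p₀ = P(outcome | unexposed) = 929/2395 = 0.38789
Under exogeneity and monotonicity, PS = (p₁ − p₀)/(1 − p₀).
PS = (0.85171 − 0.38789) / 0.61211 ≈ 0.7577

PS ≈ 0.758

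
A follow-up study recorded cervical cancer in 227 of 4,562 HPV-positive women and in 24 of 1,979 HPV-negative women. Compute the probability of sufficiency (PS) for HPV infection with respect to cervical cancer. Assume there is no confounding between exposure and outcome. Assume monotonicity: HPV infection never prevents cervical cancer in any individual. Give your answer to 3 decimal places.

PS ≈ 0.038

p₁ = P(outcome | exposed) = 227/4562 = 0.049759
p₀ = P(outcome | unexposed) = 24/1979 = 0.012127
Under exogeneity and monotonicity, PS = (p₁ − p₀) / (1 − p₀).
PS = (0.049759 − 0.012127) / (1 − 0.012127) = 0.037632 / 0.98787 ≈ 0.0381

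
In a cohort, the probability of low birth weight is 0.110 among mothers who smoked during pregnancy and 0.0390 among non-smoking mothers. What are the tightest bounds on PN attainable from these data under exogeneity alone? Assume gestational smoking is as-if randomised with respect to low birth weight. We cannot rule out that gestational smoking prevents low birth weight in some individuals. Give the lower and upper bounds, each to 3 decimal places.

0.645 ≤ PN ≤ 1.000

Let p₁ = 0.11, p₀ = 0.039.
Under exogeneity alone the bounds on PN are max{0,(p₁−p₀)/p₁} ≤ PN ≤ min{1,(1−p₀)/p₁}.
  lower = (p₁ − p₀)/p₁ = 0.071 / 0.11 ≈ 0.6455
  upper = min{1, (1 − p₀)/p₁} = 0.961 / 0.11 ≈ 8.7364 → capped at 1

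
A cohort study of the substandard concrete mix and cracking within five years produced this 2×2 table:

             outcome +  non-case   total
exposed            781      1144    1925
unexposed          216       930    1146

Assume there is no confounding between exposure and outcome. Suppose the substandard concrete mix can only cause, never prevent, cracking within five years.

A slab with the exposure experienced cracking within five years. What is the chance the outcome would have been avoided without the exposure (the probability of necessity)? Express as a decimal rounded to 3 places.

p₁ = P(outcome | exposed) = 781/1925 = 0.40571
p₀ = P(outcome | unexposed) = 216/1146 = 0.18848
Under exogeneity and monotonicity, PN = (p₁ − p₀) / p₁.
PN = (0.40571 − 0.18848) / 0.40571 = 0.21723 / 0.40571 ≈ 0.5354

PN ≈ 0.535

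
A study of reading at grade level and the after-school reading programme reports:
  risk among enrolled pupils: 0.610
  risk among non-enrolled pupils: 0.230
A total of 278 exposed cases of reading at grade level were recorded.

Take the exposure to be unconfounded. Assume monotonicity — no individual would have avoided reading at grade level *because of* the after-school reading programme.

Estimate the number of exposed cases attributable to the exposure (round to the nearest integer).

Let p₁ = 0.61, p₀ = 0.23.
PN = (p₁ − p₀)/p₁ = (0.61 − 0.23) / 0.61 ≈ 0.62295.
Attributable cases ≈ PN × (exposed cases) = 0.62295 × 278 ≈ 173.18.

about 173 cases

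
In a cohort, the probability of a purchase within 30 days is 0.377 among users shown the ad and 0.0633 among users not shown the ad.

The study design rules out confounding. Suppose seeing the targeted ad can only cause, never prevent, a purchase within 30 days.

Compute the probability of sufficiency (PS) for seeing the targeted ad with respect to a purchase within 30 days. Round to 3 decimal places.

Let p₁ = 0.377, p₀ = 0.0633.
Under exogeneity and monotonicity, PS = (p₁ − p₀) / (1 − p₀).
PS = (0.377 − 0.0633) / (1 − 0.0633) = 0.3137 / 0.9367 ≈ 0.3349

PS ≈ 0.335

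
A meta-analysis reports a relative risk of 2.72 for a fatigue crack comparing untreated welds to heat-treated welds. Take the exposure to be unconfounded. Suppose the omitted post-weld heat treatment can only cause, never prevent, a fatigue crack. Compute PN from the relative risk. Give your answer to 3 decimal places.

Under exogeneity and monotonicity, PN = (RR − 1) / RR = 1 − 1/RR.
PN = (2.72 − 1) / 2.72 = 1.72 / 2.72 ≈ 0.6324

PN ≈ 0.632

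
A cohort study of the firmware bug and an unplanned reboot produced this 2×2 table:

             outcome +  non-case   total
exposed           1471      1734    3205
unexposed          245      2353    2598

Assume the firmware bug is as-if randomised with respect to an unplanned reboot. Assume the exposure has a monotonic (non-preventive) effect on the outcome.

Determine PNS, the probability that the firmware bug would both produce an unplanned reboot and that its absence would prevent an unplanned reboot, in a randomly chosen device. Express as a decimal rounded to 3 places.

PNS ≈ 0.365

p₁ = P(outcome | exposed) = 1471/3205 = 0.45897
p₀ = P(outcome | unexposed) = 245/2598 = 0.094303
Under exogeneity and monotonicity, PNS = p₁ − p₀.
PNS = 0.45897 − 0.094303 = 0.36467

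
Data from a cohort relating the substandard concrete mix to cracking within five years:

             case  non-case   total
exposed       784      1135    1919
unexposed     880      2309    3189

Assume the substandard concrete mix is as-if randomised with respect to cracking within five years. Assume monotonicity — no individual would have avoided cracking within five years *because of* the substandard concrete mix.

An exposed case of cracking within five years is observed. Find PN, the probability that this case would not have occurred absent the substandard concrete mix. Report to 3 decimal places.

p₁ = P(outcome | exposed) = 784/1919 = 0.40855
p₀ = P(outcome | unexposed) = 880/3189 = 0.27595
Under exogeneity and monotonicity, PN = (p₁ − p₀)/p₁.
PN = (0.40855 − 0.27595) / 0.40855 ≈ 0.3246

PN ≈ 0.325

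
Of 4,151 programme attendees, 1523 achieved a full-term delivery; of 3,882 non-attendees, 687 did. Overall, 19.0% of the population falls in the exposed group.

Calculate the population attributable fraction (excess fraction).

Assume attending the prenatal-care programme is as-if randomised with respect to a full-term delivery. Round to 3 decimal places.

p₁ = P(outcome | exposed) = 1523/4151 = 0.3669
p₀ = P(outcome | unexposed) = 687/3882 = 0.17697
Overall risk P(Y=1) = π·p₁ + (1−π)·p₀ = 0.19×0.3669 + 0.81×0.17697 = 0.21306.
Under exogeneity, PAF = [P(Y=1) − p₀] / P(Y=1).
PAF = (0.21306 − 0.17697) / 0.21306 ≈ 0.1694

PAF ≈ 0.169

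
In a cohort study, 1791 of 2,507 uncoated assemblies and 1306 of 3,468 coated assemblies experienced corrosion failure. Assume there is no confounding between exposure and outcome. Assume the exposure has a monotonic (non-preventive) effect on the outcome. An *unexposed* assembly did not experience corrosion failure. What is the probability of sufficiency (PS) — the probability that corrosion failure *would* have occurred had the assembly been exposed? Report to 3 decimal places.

p₁ = P(outcome | exposed) = 1791/2507 = 0.7144
p₀ = P(outcome | unexposed) = 1306/3468 = 0.37659
Under exogeneity and monotonicity, PS = (p₁ − p₀) / (1 − p₀).
PS = (0.7144 − 0.37659) / (1 − 0.37659) = 0.33781 / 0.62341 ≈ 0.5419

PS ≈ 0.542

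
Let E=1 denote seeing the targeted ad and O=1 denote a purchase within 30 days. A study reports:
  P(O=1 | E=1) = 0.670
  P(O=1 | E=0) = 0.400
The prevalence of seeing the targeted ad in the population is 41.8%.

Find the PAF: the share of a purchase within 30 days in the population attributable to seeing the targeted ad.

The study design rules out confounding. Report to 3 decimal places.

PAF ≈ 0.220

Let p₁ = 0.67, p₀ = 0.4.
Overall risk P(Y=1) = π·p₁ + (1−π)·p₀ = 0.418×0.67 + 0.582×0.4 = 0.51286.
Under exogeneity, PAF = [P(Y=1) − p₀] / P(Y=1).
PAF = (0.51286 − 0.4) / 0.51286 ≈ 0.2201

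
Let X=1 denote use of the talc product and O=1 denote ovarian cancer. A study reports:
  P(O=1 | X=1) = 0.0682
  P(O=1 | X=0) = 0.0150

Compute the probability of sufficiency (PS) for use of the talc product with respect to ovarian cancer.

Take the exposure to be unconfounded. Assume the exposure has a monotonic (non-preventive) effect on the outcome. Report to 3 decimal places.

PS ≈ 0.054

Let p₁ = 0.0682, p₀ = 0.015.
Under exogeneity and monotonicity, PS = (p₁ − p₀) / (1 − p₀).
PS = (0.0682 − 0.015) / (1 − 0.015) = 0.0532 / 0.985 ≈ 0.0540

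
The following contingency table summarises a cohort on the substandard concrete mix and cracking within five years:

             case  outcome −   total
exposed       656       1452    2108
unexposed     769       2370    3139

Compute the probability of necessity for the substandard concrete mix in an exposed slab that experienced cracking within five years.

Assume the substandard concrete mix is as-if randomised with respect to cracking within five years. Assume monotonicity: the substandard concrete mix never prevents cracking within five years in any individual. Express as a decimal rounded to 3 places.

PN ≈ 0.213

p₁ = P(outcome | exposed) = 656/2108 = 0.3112
p₀ = P(outcome | unexposed) = 769/3139 = 0.24498
Under exogeneity and monotonicity, PN = (p₁ − p₀)/p₁.
PN = (0.3112 − 0.24498) / 0.3112 ≈ 0.2128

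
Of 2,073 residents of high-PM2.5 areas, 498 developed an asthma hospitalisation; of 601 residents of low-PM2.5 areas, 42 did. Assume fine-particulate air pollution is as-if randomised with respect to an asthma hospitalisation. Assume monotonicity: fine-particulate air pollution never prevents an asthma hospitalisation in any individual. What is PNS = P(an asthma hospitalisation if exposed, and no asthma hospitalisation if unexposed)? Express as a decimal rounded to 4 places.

p₁ = P(outcome | exposed) = 498/2073 = 0.24023
p₀ = P(outcome | unexposed) = 42/601 = 0.069884
Under exogeneity and monotonicity, PNS = p₁ − p₀.
PNS = 0.24023 − 0.069884 = 0.17035

PNS ≈ 0.1703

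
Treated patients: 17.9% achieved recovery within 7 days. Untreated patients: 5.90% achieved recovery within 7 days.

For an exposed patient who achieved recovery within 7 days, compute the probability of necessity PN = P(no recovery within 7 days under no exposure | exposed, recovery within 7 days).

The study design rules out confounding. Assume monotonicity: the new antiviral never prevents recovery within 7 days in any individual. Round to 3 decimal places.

PN ≈ 0.670

p₁ = 0.179, p₀ = 0.059.
Under exogeneity and monotonicity, PN = (p₁ − p₀) / p₁.
PN = (0.179 − 0.059) / 0.179 = 0.12 / 0.179 ≈ 0.6704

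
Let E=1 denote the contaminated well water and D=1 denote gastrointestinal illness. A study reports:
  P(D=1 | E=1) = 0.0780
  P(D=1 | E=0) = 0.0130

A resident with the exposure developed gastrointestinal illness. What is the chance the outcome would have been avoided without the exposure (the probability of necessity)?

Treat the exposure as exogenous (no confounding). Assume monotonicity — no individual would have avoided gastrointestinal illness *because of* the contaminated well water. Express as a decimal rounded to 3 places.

Let p₁ = 0.078, p₀ = 0.013.
Under exogeneity and monotonicity, PN = (p₁ − p₀) / p₁.
PN = (0.078 − 0.013) / 0.078 = 0.065 / 0.078 ≈ 0.8333

PN ≈ 0.833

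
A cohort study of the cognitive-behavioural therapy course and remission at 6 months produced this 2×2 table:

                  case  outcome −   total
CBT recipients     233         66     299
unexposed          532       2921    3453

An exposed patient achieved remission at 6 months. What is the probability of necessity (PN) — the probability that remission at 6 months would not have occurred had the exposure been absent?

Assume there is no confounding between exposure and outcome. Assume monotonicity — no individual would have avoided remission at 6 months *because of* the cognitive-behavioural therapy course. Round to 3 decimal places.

p₁ = P(outcome | exposed) = 233/299 = 0.77926
p₀ = P(outcome | unexposed) = 532/3453 = 0.15407
Under exogeneity and monotonicity, PN = (p₁ − p₀)/p₁.
PN = (0.77926 − 0.15407) / 0.77926 ≈ 0.8023

PN ≈ 0.802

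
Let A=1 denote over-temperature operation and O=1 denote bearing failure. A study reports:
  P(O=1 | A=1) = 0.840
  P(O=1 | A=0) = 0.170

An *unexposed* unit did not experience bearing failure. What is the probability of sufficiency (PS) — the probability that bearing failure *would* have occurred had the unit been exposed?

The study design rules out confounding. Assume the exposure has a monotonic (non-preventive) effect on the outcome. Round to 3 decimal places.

PS ≈ 0.807

Let p₁ = 0.84, p₀ = 0.17.
Under exogeneity and monotonicity, PS = (p₁ − p₀) / (1 − p₀).
PS = (0.84 − 0.17) / (1 − 0.17) = 0.67 / 0.83 ≈ 0.8072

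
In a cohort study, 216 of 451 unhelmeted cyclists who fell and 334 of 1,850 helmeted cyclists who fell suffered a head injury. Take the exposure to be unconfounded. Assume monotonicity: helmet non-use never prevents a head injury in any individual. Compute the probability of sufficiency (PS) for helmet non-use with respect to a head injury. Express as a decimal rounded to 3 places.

p₁ = P(outcome | exposed) = 216/451 = 0.47894
p₀ = P(outcome | unexposed) = 334/1850 = 0.18054
Under exogeneity and monotonicity, PS = (p₁ − p₀) / (1 − p₀).
PS = (0.47894 − 0.18054) / (1 − 0.18054) = 0.2984 / 0.81946 ≈ 0.3641

PS ≈ 0.364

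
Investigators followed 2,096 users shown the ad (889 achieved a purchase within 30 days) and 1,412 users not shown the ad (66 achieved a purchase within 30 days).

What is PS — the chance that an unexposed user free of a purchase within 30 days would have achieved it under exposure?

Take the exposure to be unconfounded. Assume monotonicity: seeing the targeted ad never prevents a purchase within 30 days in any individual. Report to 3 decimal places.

PS ≈ 0.396

p₁ = P(outcome | exposed) = 889/2096 = 0.42414
p₀ = P(outcome | unexposed) = 66/1412 = 0.046742
Under exogeneity and monotonicity, PS = (p₁ − p₀) / (1 − p₀).
PS = (0.42414 − 0.046742) / (1 − 0.046742) = 0.3774 / 0.95326 ≈ 0.3959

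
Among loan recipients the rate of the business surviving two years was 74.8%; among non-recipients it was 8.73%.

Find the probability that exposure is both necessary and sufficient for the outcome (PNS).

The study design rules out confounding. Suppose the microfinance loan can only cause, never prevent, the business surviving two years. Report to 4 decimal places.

p₁ = 0.748, p₀ = 0.0873.
Under exogeneity and monotonicity, PNS = p₁ − p₀.
PNS = 0.748 − 0.0873 = 0.6607

PNS ≈ 0.6607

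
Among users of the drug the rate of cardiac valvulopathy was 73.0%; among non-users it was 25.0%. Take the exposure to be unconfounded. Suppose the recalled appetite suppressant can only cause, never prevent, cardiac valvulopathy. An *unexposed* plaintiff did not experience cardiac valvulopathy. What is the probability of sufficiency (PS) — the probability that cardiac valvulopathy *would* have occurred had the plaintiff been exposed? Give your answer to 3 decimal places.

p₁ = 0.73, p₀ = 0.25.
Under exogeneity and monotonicity, PS = (p₁ − p₀) / (1 − p₀).
PS = (0.73 − 0.25) / (1 − 0.25) = 0.48 / 0.75 ≈ 0.6400

PS ≈ 0.640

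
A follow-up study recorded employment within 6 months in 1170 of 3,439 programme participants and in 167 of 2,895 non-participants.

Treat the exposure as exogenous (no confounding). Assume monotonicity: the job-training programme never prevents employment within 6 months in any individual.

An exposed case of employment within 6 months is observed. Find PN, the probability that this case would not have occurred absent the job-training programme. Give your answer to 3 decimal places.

p₁ = P(outcome | exposed) = 1170/3439 = 0.34022
p₀ = P(outcome | unexposed) = 167/2895 = 0.057686
Under exogeneity and monotonicity, PN = (p₁ − p₀) / p₁.
PN = (0.34022 − 0.057686) / 0.34022 = 0.28253 / 0.34022 ≈ 0.8304

PN ≈ 0.830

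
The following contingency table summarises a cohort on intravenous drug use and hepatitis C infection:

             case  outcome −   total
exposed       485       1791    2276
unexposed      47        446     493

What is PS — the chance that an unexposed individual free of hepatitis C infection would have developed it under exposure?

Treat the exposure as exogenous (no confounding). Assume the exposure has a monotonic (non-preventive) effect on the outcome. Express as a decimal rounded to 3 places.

p₁ = P(outcome | exposed) = 485/2276 = 0.21309
p₀ = P(outcome | unexposed) = 47/493 = 0.095335
Under exogeneity and monotonicity, PS = (p₁ − p₀)/(1 − p₀).
PS = (0.21309 − 0.095335) / 0.90467 ≈ 0.1302

PS ≈ 0.130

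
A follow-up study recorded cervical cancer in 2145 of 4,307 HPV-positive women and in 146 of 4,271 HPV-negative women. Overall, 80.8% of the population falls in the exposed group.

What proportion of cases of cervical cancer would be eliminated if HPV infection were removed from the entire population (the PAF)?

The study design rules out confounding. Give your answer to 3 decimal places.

p₁ = P(outcome | exposed) = 2145/4307 = 0.49803
p₀ = P(outcome | unexposed) = 146/4271 = 0.034184
Overall risk P(Y=1) = π·p₁ + (1−π)·p₀ = 0.808×0.49803 + 0.192×0.034184 = 0.40897.
Under exogeneity, PAF = [P(Y=1) − p₀] / P(Y=1).
PAF = (0.40897 − 0.034184) / 0.40897 ≈ 0.9164

PAF ≈ 0.916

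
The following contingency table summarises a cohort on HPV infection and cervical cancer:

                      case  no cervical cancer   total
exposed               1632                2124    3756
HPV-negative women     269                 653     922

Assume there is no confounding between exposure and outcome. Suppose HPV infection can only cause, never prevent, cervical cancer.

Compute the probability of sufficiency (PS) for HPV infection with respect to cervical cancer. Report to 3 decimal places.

PS ≈ 0.202

p₁ = P(outcome | exposed) = 1632/3756 = 0.4345
p₀ = P(outcome | unexposed) = 269/922 = 0.29176
Under exogeneity and monotonicity, PS = (p₁ − p₀)/(1 − p₀).
PS = (0.4345 − 0.29176) / 0.70824 ≈ 0.2016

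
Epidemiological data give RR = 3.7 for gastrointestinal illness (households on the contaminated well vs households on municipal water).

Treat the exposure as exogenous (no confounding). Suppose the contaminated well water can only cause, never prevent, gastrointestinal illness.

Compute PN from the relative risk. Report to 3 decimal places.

PN ≈ 0.730

Under exogeneity and monotonicity, PN = (RR − 1) / RR = 1 − 1/RR.
PN = (3.7 − 1) / 3.7 = 2.7 / 3.7 ≈ 0.7297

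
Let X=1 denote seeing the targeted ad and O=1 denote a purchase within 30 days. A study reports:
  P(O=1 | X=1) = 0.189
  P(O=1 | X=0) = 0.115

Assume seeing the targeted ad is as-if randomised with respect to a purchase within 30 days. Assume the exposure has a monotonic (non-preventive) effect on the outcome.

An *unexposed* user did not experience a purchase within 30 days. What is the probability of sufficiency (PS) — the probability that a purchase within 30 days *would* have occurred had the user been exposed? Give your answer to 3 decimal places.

PS ≈ 0.084

Let p₁ = 0.189, p₀ = 0.115.
Under exogeneity and monotonicity, PS = (p₁ − p₀) / (1 − p₀).
PS = (0.189 − 0.115) / (1 − 0.115) = 0.074 / 0.885 ≈ 0.0836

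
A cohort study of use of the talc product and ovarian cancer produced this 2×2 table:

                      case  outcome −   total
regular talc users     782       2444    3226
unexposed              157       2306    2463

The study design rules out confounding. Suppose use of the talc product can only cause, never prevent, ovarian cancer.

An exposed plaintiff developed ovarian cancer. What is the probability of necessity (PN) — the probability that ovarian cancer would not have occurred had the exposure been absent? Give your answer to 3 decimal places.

PN ≈ 0.737

p₁ = P(outcome | exposed) = 782/3226 = 0.24241
p₀ = P(outcome | unexposed) = 157/2463 = 0.063743
Under exogeneity and monotonicity, PN = (p₁ − p₀) / p₁.
PN = (0.24241 − 0.063743) / 0.24241 = 0.17866 / 0.24241 ≈ 0.7370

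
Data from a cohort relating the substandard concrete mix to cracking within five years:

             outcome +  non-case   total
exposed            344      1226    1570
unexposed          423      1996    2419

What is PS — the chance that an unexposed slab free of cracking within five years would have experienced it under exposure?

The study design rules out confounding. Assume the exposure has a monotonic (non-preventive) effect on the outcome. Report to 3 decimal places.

p₁ = P(outcome | exposed) = 344/1570 = 0.21911
p₀ = P(outcome | unexposed) = 423/2419 = 0.17487
Under exogeneity and monotonicity, PS = (p₁ − p₀) / (1 − p₀).
PS = (0.21911 − 0.17487) / (1 − 0.17487) = 0.044243 / 0.82513 ≈ 0.0536

PS ≈ 0.054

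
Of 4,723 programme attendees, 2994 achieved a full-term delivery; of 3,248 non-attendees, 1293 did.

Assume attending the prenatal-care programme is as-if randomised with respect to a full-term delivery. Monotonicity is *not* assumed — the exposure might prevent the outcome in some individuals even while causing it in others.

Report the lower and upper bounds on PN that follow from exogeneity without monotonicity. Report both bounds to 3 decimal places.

0.372 ≤ PN ≤ 0.950

p₁ = P(outcome | exposed) = 2994/4723 = 0.63392
p₀ = P(outcome | unexposed) = 1293/3248 = 0.39809
Under exogeneity alone the bounds on PN are max{0,(p₁−p₀)/p₁} ≤ PN ≤ min{1,(1−p₀)/p₁}.
  lower = (p₁ − p₀)/p₁ = 0.23583 / 0.63392 ≈ 0.3720
  upper = min{1, (1 − p₀)/p₁} = 0.60191 / 0.63392 ≈ 0.9495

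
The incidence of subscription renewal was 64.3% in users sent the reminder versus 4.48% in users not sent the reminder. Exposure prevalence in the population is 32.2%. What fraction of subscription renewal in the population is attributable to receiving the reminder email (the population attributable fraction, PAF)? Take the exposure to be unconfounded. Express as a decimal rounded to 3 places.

p₁ = 0.643, p₀ = 0.0448.
Overall risk P(Y=1) = π·p₁ + (1−π)·p₀ = 0.322×0.643 + 0.678×0.0448 = 0.23742.
Under exogeneity, PAF = [P(Y=1) − p₀] / P(Y=1).
PAF = (0.23742 − 0.0448) / 0.23742 ≈ 0.8113

PAF ≈ 0.811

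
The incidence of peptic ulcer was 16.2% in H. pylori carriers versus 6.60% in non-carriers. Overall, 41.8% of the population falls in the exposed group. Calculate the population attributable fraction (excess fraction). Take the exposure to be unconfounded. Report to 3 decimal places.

PAF ≈ 0.378

p₁ = 0.162, p₀ = 0.066.
Overall risk P(Y=1) = π·p₁ + (1−π)·p₀ = 0.418×0.162 + 0.582×0.066 = 0.10613.
Under exogeneity, PAF = [P(Y=1) − p₀] / P(Y=1).
PAF = (0.10613 − 0.066) / 0.10613 ≈ 0.3781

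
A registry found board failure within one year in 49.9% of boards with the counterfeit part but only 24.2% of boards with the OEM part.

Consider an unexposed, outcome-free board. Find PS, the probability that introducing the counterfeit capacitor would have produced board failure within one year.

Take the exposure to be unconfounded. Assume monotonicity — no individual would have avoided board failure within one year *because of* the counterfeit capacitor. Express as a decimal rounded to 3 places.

p₁ = 0.499, p₀ = 0.242.
Under exogeneity and monotonicity, PS = (p₁ − p₀) / (1 − p₀).
PS = (0.499 − 0.242) / (1 − 0.242) = 0.257 / 0.758 ≈ 0.3391

PS ≈ 0.339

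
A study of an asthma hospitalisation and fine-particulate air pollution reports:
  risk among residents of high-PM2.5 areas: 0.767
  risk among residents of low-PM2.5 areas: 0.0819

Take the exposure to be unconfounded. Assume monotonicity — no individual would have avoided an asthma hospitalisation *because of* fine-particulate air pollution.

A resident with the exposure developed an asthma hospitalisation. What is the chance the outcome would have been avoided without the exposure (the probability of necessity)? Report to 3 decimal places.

PN ≈ 0.893

Let p₁ = 0.767, p₀ = 0.0819.
Under exogeneity and monotonicity, PN = (p₁ − p₀) / p₁.
PN = (0.767 − 0.0819) / 0.767 = 0.6851 / 0.767 ≈ 0.8932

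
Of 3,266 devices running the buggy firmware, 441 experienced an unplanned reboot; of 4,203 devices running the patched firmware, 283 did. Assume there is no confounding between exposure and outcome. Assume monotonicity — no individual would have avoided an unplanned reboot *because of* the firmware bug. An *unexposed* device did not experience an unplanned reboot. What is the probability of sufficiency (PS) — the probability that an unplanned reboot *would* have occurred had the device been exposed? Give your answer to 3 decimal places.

PS ≈ 0.073

p₁ = P(outcome | exposed) = 441/3266 = 0.13503
p₀ = P(outcome | unexposed) = 283/4203 = 0.067333
Under exogeneity and monotonicity, PS = (p₁ − p₀) / (1 − p₀).
PS = (0.13503 − 0.067333) / (1 − 0.067333) = 0.067695 / 0.93267 ≈ 0.0726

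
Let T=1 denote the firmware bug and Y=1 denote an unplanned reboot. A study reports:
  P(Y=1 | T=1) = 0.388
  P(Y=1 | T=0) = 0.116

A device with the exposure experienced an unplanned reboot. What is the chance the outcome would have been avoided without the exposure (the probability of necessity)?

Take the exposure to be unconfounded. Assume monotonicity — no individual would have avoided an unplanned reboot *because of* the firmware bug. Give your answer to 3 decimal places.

Let p₁ = 0.388, p₀ = 0.116.
Under exogeneity and monotonicity, PN = (p₁ − p₀) / p₁.
PN = (0.388 − 0.116) / 0.388 = 0.272 / 0.388 ≈ 0.7010

PN ≈ 0.701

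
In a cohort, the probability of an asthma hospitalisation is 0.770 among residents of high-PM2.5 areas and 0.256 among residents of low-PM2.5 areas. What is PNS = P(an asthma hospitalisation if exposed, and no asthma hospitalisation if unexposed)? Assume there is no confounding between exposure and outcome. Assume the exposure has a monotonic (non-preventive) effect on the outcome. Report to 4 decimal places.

PNS ≈ 0.5140

Let p₁ = 0.77, p₀ = 0.256.
Under exogeneity and monotonicity, PNS = p₁ − p₀.
PNS = 0.77 − 0.256 = 0.514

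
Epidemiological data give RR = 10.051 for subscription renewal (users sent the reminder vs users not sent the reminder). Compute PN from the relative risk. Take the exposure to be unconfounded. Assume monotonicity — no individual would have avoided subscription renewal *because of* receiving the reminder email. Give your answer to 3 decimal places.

Under exogeneity and monotonicity, PN = (RR − 1) / RR = 1 − 1/RR.
PN = (10.051 − 1) / 10.051 = 9.051 / 10.051 ≈ 0.9005

PN ≈ 0.901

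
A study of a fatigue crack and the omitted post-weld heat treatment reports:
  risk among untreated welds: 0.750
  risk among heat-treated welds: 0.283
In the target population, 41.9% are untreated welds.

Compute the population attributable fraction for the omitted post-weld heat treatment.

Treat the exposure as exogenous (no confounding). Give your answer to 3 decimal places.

Let p₁ = 0.75, p₀ = 0.283.
Overall risk P(Y=1) = π·p₁ + (1−π)·p₀ = 0.419×0.75 + 0.581×0.283 = 0.47867.
Under exogeneity, PAF = [P(Y=1) − p₀] / P(Y=1).
PAF = (0.47867 − 0.283) / 0.47867 ≈ 0.4088

PAF ≈ 0.409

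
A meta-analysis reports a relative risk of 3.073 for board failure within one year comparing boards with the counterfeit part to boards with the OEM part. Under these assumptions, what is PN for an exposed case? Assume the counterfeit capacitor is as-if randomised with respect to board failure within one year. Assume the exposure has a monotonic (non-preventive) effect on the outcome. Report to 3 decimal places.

Under exogeneity and monotonicity, PN = (RR − 1) / RR = 1 − 1/RR.
PN = (3.073 − 1) / 3.073 = 2.073 / 3.073 ≈ 0.6746

PN ≈ 0.675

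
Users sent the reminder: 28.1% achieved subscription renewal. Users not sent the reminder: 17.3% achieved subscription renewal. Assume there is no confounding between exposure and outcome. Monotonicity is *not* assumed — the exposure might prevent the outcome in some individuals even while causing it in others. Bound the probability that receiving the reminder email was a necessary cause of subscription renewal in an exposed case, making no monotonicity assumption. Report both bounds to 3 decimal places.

0.384 ≤ PN ≤ 1.000

p₁ = 0.281, p₀ = 0.173.
Under exogeneity alone the bounds on PN are max{0,(p₁−p₀)/p₁} ≤ PN ≤ min{1,(1−p₀)/p₁}.
  lower = (p₁ − p₀)/p₁ = 0.108 / 0.281 ≈ 0.3843
  upper = min{1, (1 − p₀)/p₁} = 0.827 / 0.281 ≈ 2.9431 → capped at 1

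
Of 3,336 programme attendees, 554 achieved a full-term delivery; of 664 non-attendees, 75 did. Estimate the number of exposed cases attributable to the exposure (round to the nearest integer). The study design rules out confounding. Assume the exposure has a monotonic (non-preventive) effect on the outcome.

p₁ = P(outcome | exposed) = 554/3336 = 0.16607
p₀ = P(outcome | unexposed) = 75/664 = 0.11295
PN = (p₁ − p₀)/p₁ = (0.16607 − 0.11295) / 0.16607 ≈ 0.31984.
Attributable cases ≈ PN × (exposed cases) = 0.31984 × 554 ≈ 177.19.

about 177 cases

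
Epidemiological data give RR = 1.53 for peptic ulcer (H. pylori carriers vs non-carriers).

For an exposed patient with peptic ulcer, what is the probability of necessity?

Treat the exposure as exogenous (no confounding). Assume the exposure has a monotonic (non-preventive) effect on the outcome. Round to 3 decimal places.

PN ≈ 0.346

Under exogeneity and monotonicity, PN = (RR − 1) / RR = 1 − 1/RR.
PN = (1.53 − 1) / 1.53 = 0.53 / 1.53 ≈ 0.3464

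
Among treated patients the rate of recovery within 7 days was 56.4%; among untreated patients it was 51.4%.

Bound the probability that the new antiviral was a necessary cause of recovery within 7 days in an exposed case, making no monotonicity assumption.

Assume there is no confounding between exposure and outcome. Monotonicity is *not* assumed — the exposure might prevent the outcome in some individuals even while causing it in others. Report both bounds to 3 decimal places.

0.089 ≤ PN ≤ 0.862

p₁ = 0.564, p₀ = 0.514.
Under exogeneity alone the bounds on PN are max{0,(p₁−p₀)/p₁} ≤ PN ≤ min{1,(1−p₀)/p₁}.
  lower = (p₁ − p₀)/p₁ = 0.05 / 0.564 ≈ 0.0887
  upper = min{1, (1 − p₀)/p₁} = 0.486 / 0.564 ≈ 0.8617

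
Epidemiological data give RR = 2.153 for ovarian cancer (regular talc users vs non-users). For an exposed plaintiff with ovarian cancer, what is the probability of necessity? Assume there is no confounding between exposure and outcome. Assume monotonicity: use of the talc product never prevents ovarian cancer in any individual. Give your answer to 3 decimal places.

Under exogeneity and monotonicity, PN = (RR − 1) / RR = 1 − 1/RR.
PN = (2.153 − 1) / 2.153 = 1.153 / 2.153 ≈ 0.5355

PN ≈ 0.536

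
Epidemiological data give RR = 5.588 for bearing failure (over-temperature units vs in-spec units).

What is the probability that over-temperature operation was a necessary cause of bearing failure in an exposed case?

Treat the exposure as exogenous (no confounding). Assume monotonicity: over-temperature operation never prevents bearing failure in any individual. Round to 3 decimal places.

Under exogeneity and monotonicity, PN = (RR − 1) / RR = 1 − 1/RR.
PN = (5.588 − 1) / 5.588 = 4.588 / 5.588 ≈ 0.8210

PN ≈ 0.821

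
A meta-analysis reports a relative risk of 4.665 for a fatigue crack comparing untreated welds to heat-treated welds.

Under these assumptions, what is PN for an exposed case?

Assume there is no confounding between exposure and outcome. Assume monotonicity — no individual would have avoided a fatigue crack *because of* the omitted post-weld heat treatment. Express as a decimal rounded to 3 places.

Under exogeneity and monotonicity, PN = (RR − 1) / RR = 1 − 1/RR.
PN = (4.665 − 1) / 4.665 = 3.665 / 4.665 ≈ 0.7856

PN ≈ 0.786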